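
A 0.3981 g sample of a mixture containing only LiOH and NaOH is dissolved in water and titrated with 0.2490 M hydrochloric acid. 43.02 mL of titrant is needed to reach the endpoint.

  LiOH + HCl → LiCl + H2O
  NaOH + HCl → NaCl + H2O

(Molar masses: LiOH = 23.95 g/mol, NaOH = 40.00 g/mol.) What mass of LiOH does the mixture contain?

n(HCl) = 0.04302 × 0.2490 = 0.01071 mol
Let x = n(LiOH), y = n(NaOH).
Titrant: 1x + 1y = 0.01071;  mass: 23.95x + 40.00y = 0.3981
Solving, x = 1.893 × 10^-3 mol, y = 8.819 × 10^-3 mol
mass of LiOH = 1.893 × 10^-3 × 23.95 = 0.04533 g

0.04533 g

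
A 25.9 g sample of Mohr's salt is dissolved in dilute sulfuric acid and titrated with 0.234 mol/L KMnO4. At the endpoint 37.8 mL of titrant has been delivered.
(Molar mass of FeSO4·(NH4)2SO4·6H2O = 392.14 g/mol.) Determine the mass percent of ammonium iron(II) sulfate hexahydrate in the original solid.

MnO4^- + 5 Fe^2+ + 8 H^+ → Mn^2+ + 5 Fe^3+ + 4 H2O
n(KMnO4) = 0.0378 L × 0.234 mol/L = 8.85 × 10^-3 mol
From the 5:1 ratio, n(FeSO4·(NH4)2SO4·6H2O) = 5/1 × 8.85 × 10^-3 = 0.0442 mol
mass of FeSO4·(NH4)2SO4·6H2O = 0.0442 × 392.14 g/mol = 17.3 g
% FeSO4·(NH4)2SO4·6H2O = 17.3 / 25.9 × 100 = 67.0 %

67.0 %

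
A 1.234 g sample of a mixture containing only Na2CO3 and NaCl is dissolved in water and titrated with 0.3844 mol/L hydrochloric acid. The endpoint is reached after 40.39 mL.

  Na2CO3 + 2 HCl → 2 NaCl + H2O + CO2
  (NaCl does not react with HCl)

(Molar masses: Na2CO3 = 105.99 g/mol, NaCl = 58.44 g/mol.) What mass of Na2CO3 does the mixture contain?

0.8228 g

n(HCl) = 0.04039 × 0.3844 = 0.01553 mol
Let x = n(Na2CO3), y = n(NaCl).
Titrant: 2x = 0.01553;  mass: 105.99x + 58.44y = 1.234
Solving, x = 7.763 × 10^-3 mol, y = 7.036 × 10^-3 mol
mass of Na2CO3 = 7.763 × 10^-3 × 105.99 = 0.8228 g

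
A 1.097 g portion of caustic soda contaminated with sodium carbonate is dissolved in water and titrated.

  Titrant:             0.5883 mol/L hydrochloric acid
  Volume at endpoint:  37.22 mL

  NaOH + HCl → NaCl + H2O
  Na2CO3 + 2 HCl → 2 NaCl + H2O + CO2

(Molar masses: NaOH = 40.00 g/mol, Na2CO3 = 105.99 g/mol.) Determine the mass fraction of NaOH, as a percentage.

n(HCl) = 0.03722 × 0.5883 = 0.02190 mol
Let x = n(NaOH), y = n(Na2CO3).
Titrant: 1x + 2y = 0.02190;  mass: 40.00x + 105.99y = 1.097
Solving, x = 4.879 × 10^-3 mol, y = 8.509 × 10^-3 mol
mass of NaOH = 4.879 × 10^-3 × 40.00 = 0.1952 g
% NaOH = 0.1952 / 1.097 × 100 = 17.79 %

17.79 %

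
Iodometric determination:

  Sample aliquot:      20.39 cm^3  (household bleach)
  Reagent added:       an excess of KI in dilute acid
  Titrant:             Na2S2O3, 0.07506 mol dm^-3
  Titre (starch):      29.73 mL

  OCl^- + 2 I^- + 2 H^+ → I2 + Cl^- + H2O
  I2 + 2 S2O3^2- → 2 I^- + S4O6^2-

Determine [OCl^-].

n(S2O3^2-) = 0.02973 × 0.07506 = 2.232 × 10^-3 mol
n(I2) = n(S2O3^2-)/2 = 1.116 × 10^-3 mol
n(OCl^-) in the aliquot = 1.116 × 10^-3 mol (1:1 ratio)
[OCl^-] = 1.116 × 10^-3 / 0.02039 = 0.05472 mol/L

0.05472 mol/L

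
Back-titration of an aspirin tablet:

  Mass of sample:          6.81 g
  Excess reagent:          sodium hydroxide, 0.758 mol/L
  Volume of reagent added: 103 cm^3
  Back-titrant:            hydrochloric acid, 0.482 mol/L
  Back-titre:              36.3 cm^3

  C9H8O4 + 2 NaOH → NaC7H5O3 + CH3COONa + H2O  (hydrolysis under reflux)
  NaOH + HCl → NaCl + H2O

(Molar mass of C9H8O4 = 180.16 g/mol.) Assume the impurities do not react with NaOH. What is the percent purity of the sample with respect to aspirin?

80.1 %

n(NaOH) added = 0.103 × 0.758 = 0.0781 mol
n(HCl) used in back-titration = 0.0363 × 0.482 = 0.0175 mol
n(NaOH) left over = 0.0175 mol (1:1 ratio)
n(NaOH) consumed by analyte = 0.0781 − 0.0175 = 0.0606 mol
From the 1:2 ratio, n(C9H8O4) = 1/2 × 0.0606 = 0.0303 mol
mass of C9H8O4 = 0.0303 × 180.16 = 5.46 g
% C9H8O4 = 5.46 / 6.81 × 100 = 80.1 %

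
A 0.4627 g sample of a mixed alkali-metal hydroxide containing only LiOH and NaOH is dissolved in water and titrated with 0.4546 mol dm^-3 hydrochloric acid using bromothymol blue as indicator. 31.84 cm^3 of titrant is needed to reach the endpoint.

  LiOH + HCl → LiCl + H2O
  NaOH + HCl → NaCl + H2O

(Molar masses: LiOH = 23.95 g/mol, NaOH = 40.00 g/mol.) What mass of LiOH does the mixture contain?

n(HCl) = 0.03184 × 0.4546 = 0.01447 mol
Let x = n(LiOH), y = n(NaOH).
Titrant: 1x + 1y = 0.01447;  mass: 23.95x + 40.00y = 0.4627
Solving, x = 7.245 × 10^-3 mol, y = 7.230 × 10^-3 mol
mass of LiOH = 7.245 × 10^-3 × 23.95 = 0.1735 g

0.1735 g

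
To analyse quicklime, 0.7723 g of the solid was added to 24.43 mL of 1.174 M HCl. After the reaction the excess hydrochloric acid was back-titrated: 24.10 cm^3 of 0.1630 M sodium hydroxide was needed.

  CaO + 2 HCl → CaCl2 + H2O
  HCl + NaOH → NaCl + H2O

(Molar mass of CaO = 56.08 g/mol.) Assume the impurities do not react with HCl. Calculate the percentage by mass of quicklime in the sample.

n(HCl) added = 0.02443 × 1.174 = 0.02868 mol
n(NaOH) used in back-titration = 0.02410 × 0.1630 = 3.928 × 10^-3 mol
n(HCl) left over = 3.928 × 10^-3 mol (1:1 ratio)
n(HCl) consumed by analyte = 0.02868 − 3.928 × 10^-3 = 0.02475 mol
From the 1:2 ratio, n(CaO) = 1/2 × 0.02475 = 0.01238 mol
mass of CaO = 0.01238 × 56.08 = 0.6941 g
% CaO = 0.6941 / 0.7723 × 100 = 89.87 %

89.87 %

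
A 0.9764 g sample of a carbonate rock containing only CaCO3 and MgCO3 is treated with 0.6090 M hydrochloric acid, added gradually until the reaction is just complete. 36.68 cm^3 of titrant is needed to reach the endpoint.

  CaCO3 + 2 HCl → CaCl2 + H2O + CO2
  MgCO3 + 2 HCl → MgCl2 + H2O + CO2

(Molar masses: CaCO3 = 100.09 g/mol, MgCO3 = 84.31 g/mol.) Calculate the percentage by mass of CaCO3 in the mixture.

22.57 %

n(HCl) = 0.03668 × 0.6090 = 0.02234 mol
Let x = n(CaCO3), y = n(MgCO3).
Titrant: 2x + 2y = 0.02234;  mass: 100.09x + 84.31y = 0.9764
Solving, x = 2.201 × 10^-3 mol, y = 8.968 × 10^-3 mol
mass of CaCO3 = 2.201 × 10^-3 × 100.09 = 0.2203 g
% CaCO3 = 0.2203 / 0.9764 × 100 = 22.57 %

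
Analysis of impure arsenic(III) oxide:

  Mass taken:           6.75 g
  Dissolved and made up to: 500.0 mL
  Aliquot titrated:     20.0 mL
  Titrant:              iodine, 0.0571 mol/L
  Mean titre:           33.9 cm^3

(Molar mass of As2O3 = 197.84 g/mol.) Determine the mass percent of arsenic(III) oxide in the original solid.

70.9 %

As2O3 + 2 I2 + 2 H2O → As2O5 + 4 HI
n(I2) per titration = 0.0339 × 0.0571 = 1.94 × 10^-3 mol
From the 1:2 ratio, n(As2O3) in each aliquot = 1/2 × 1.94 × 10^-3 = 9.68 × 10^-4 mol
n(As2O3) in the whole flask = 9.68 × 10^-4 × 500.0/20.0 = 0.0242 mol
mass of As2O3 = 0.0242 × 197.84 = 4.79 g
% As2O3 = 4.79 / 6.75 × 100 = 70.9 %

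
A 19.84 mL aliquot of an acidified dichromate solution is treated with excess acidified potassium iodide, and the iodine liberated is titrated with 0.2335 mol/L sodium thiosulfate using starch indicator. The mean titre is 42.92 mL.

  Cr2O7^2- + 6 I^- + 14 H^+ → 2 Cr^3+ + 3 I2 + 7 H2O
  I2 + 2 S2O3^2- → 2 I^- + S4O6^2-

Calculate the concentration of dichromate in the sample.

0.08419 mol/L

n(S2O3^2-) = 0.04292 × 0.2335 = 0.01002 mol
n(I2) = n(S2O3^2-)/2 = 5.011 × 10^-3 mol
From the 1:3 ratio, n(Cr2O7^2-) in the aliquot = 1/3 × 5.011 × 10^-3 = 1.670 × 10^-3 mol
[Cr2O7^2-] = 1.670 × 10^-3 / 0.01984 = 0.08419 mol/L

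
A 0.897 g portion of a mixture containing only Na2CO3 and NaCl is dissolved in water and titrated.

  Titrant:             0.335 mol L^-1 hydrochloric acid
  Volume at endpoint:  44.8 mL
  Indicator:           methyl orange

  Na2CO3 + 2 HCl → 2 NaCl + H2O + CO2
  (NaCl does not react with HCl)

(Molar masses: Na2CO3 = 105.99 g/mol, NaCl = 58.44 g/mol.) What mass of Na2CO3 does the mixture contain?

0.795 g

n(HCl) = 0.0448 × 0.335 = 0.0150 mol
Let x = n(Na2CO3), y = n(NaCl).
Titrant: 2x = 0.0150;  mass: 105.99x + 58.44y = 0.897
Solving, x = 7.50 × 10^-3 mol, y = 1.74 × 10^-3 mol
mass of Na2CO3 = 7.50 × 10^-3 × 105.99 = 0.795 g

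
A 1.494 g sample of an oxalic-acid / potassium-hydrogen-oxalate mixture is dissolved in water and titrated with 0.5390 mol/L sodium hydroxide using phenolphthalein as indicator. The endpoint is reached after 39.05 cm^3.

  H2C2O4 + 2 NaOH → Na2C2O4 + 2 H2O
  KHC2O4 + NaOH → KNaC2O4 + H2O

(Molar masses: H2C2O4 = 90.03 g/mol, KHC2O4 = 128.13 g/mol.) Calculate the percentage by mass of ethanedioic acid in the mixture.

43.61 %

n(NaOH) = 0.03905 × 0.5390 = 0.02105 mol
Let x = n(H2C2O4), y = n(KHC2O4).
Titrant: 2x + 1y = 0.02105;  mass: 90.03x + 128.13y = 1.494
Solving, x = 7.236 × 10^-3 mol, y = 6.576 × 10^-3 mol
mass of H2C2O4 = 7.236 × 10^-3 × 90.03 = 0.6515 g
% H2C2O4 = 0.6515 / 1.494 × 100 = 43.61 %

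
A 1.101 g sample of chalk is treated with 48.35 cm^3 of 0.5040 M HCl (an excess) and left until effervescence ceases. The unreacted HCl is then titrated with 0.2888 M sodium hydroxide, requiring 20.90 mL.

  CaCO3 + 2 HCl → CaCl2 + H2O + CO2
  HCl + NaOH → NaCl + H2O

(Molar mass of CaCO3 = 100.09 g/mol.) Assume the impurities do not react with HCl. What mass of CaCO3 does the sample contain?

0.9174 g

n(HCl) added = 0.04835 × 0.5040 = 0.02437 mol
n(NaOH) used in back-titration = 0.02090 × 0.2888 = 6.036 × 10^-3 mol
n(HCl) left over = 6.036 × 10^-3 mol (1:1 ratio)
n(HCl) consumed by analyte = 0.02437 − 6.036 × 10^-3 = 0.01833 mol
From the 1:2 ratio, n(CaCO3) = 1/2 × 0.01833 = 9.166 × 10^-3 mol
mass of CaCO3 = 9.166 × 10^-3 × 100.09 = 0.9174 g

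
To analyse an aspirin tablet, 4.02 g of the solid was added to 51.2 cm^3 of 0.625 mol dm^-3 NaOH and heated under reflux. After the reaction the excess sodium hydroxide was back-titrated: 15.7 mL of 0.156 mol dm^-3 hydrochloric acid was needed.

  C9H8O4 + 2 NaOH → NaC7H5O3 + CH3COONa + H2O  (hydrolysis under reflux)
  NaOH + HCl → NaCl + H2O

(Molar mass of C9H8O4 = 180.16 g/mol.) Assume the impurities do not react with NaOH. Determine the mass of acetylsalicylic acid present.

2.66 g

n(NaOH) added = 0.0512 × 0.625 = 0.0320 mol
n(HCl) used in back-titration = 0.0157 × 0.156 = 2.45 × 10^-3 mol
n(NaOH) left over = 2.45 × 10^-3 mol (1:1 ratio)
n(NaOH) consumed by analyte = 0.0320 − 2.45 × 10^-3 = 0.0296 mol
From the 1:2 ratio, n(C9H8O4) = 1/2 × 0.0296 = 0.0148 mol
mass of C9H8O4 = 0.0148 × 180.16 = 2.66 g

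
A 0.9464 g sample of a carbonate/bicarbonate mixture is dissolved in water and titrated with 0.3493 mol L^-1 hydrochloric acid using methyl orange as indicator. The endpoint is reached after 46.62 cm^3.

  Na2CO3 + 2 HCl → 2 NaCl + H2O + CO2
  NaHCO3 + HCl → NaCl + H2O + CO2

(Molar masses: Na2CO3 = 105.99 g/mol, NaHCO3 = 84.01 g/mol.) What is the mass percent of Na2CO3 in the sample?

76.13 %

n(HCl) = 0.04662 × 0.3493 = 0.01628 mol
Let x = n(Na2CO3), y = n(NaHCO3).
Titrant: 2x + 1y = 0.01628;  mass: 105.99x + 84.01y = 0.9464
Solving, x = 6.798 × 10^-3 mol, y = 2.689 × 10^-3 mol
mass of Na2CO3 = 6.798 × 10^-3 × 105.99 = 0.7205 g
% Na2CO3 = 0.7205 / 0.9464 × 100 = 76.13 %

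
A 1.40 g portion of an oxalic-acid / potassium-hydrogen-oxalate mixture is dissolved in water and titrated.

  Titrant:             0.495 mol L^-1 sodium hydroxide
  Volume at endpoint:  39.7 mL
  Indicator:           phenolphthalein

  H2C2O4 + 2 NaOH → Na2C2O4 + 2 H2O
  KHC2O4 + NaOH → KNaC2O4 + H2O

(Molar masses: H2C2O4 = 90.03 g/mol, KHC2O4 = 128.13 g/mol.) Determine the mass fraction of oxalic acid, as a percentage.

43.2 %

n(NaOH) = 0.0397 × 0.495 = 0.0197 mol
Let x = n(H2C2O4), y = n(KHC2O4).
Titrant: 2x + 1y = 0.0197;  mass: 90.03x + 128.13y = 1.40
Solving, x = 6.73 × 10^-3 mol, y = 6.20 × 10^-3 mol
mass of H2C2O4 = 6.73 × 10^-3 × 90.03 = 0.605 g
% H2C2O4 = 0.605 / 1.40 × 100 = 43.2 %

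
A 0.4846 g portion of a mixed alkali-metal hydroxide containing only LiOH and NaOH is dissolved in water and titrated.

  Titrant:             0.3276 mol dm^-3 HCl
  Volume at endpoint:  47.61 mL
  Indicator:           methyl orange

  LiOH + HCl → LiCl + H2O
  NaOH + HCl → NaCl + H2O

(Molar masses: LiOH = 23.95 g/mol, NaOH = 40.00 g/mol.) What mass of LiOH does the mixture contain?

0.2078 g

n(HCl) = 0.04761 × 0.3276 = 0.01560 mol
Let x = n(LiOH), y = n(NaOH).
Titrant: 1x + 1y = 0.01560;  mass: 23.95x + 40.00y = 0.4846
Solving, x = 8.678 × 10^-3 mol, y = 6.919 × 10^-3 mol
mass of LiOH = 8.678 × 10^-3 × 23.95 = 0.2078 g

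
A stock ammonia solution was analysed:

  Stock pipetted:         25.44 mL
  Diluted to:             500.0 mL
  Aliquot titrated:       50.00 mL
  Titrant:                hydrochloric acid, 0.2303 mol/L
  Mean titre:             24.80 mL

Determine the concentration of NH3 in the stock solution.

2.245 mol/L

NH3 + HCl → NH4Cl
n(HCl) = 0.02480 × 0.2303 = 5.711 × 10^-3 mol
n(NH3) in the aliquot = 5.711 × 10^-3 mol (1:1 ratio)
[NH3]_dilute = 5.711 × 10^-3 / 0.05000 = 0.1142 mol/L
Dilution factor = 500.0 / 25.44 = 19.65
[NH3]_stock = 0.1142 × 19.65 = 2.245 mol/L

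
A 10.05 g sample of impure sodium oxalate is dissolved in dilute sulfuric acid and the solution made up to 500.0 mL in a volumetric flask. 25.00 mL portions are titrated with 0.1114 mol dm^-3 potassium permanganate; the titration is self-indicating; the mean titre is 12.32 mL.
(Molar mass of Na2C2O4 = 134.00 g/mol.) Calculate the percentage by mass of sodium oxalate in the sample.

2 MnO4^- + 5 C2O4^2- + 16 H^+ → 2 Mn^2+ + 10 CO2 + 8 H2O
n(KMnO4) per titration = 0.01232 × 0.1114 = 1.372 × 10^-3 mol
From the 5:2 ratio, n(Na2C2O4) in each aliquot = 5/2 × 1.372 × 10^-3 = 3.431 × 10^-3 mol
n(Na2C2O4) in the whole flask = 3.431 × 10^-3 × 500.0/25.00 = 0.06862 mol
mass of Na2C2O4 = 0.06862 × 134.00 = 9.195 g
% Na2C2O4 = 9.195 / 10.05 × 100 = 91.50 %

91.50 %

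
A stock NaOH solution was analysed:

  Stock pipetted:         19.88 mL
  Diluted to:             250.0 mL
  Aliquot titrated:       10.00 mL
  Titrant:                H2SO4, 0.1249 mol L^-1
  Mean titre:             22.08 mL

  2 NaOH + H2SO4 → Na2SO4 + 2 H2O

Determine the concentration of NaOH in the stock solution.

6.936 mol/L

n(H2SO4) = 0.02208 × 0.1249 = 2.758 × 10^-3 mol
From the 2:1 ratio, n(NaOH) in the aliquot = 2/1 × 2.758 × 10^-3 = 5.516 × 10^-3 mol
[NaOH]_dilute = 5.516 × 10^-3 / 0.01000 = 0.5516 mol/L
Dilution factor = 250.0 / 19.88 = 12.58
[NaOH]_stock = 0.5516 × 12.58 = 6.936 mol/L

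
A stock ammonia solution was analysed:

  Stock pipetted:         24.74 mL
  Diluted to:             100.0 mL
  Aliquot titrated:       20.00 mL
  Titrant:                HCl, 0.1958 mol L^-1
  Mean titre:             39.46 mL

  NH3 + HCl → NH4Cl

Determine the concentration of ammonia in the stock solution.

n(HCl) = 0.03946 × 0.1958 = 7.726 × 10^-3 mol
n(NH3) in the aliquot = 7.726 × 10^-3 mol (1:1 ratio)
[NH3]_dilute = 7.726 × 10^-3 / 0.02000 = 0.3863 mol/L
Dilution factor = 100.0 / 24.74 = 4.042
[NH3]_stock = 0.3863 × 4.042 = 1.561 mol/L

1.561 mol/L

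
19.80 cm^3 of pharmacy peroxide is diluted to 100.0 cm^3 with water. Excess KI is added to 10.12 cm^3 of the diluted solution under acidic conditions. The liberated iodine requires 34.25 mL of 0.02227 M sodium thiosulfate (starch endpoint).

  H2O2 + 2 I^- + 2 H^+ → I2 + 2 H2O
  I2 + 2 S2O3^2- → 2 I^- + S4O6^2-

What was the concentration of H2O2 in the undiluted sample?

0.1903 M

n(S2O3^2-) = 0.03425 × 0.02227 = 7.627 × 10^-4 mol
n(I2) = n(S2O3^2-)/2 = 3.814 × 10^-4 mol
n(H2O2) in the aliquot = 3.814 × 10^-4 mol (1:1 ratio)
[H2O2]_dilute = 3.814 × 10^-4 / 0.01012 = 0.03769 mol/L
[H2O2]_original = 0.03769 × 100.0/19.80 = 0.1903 mol/L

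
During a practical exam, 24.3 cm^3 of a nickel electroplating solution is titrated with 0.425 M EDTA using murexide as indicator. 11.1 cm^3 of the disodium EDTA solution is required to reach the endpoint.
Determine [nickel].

Ni^2+ + EDTA^4- → [Ni(EDTA)]^2-
n(EDTA) = 0.0111 L × 0.425 mol/L = 4.72 × 10^-3 mol
n(Ni2+) = 4.72 × 10^-3 mol (1:1 mole ratio)
[Ni2+] = 4.72 × 10^-3 mol / 0.0243 L = 0.194 mol/L

0.194 M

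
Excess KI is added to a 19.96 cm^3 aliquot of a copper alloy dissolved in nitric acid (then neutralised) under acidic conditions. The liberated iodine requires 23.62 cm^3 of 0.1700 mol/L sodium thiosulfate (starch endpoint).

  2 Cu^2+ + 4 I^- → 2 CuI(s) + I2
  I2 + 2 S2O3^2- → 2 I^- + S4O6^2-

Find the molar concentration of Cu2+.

n(S2O3^2-) = 0.02362 × 0.1700 = 4.015 × 10^-3 mol
n(I2) = n(S2O3^2-)/2 = 2.008 × 10^-3 mol
From the 2:1 ratio, n(Cu2+) in the aliquot = 2/1 × 2.008 × 10^-3 = 4.015 × 10^-3 mol
[Cu2+] = 4.015 × 10^-3 / 0.01996 = 0.2012 mol/L

0.2012 mol/L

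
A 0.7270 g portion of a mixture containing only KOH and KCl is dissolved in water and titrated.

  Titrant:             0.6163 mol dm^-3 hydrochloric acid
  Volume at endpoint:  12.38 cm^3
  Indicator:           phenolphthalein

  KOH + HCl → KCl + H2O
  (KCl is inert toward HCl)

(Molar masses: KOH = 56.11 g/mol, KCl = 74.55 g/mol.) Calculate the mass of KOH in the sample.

n(HCl) = 0.01238 × 0.6163 = 7.630 × 10^-3 mol
Let x = n(KOH), y = n(KCl).
Titrant: 1x = 7.630 × 10^-3;  mass: 56.11x + 74.55y = 0.7270
Solving, x = 7.630 × 10^-3 mol, y = 4.009 × 10^-3 mol
mass of KOH = 7.630 × 10^-3 × 56.11 = 0.4281 g

0.4281 g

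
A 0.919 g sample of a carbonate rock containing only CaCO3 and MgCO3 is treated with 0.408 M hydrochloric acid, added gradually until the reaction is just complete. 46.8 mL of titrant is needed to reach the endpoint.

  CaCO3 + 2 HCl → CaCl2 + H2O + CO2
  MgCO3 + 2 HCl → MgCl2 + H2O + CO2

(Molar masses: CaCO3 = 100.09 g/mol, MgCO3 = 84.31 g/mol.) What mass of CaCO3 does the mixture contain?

0.724 g

n(HCl) = 0.0468 × 0.408 = 0.0191 mol
Let x = n(CaCO3), y = n(MgCO3).
Titrant: 2x + 2y = 0.0191;  mass: 100.09x + 84.31y = 0.919
Solving, x = 7.23 × 10^-3 mol, y = 2.32 × 10^-3 mol
mass of CaCO3 = 7.23 × 10^-3 × 100.09 = 0.724 g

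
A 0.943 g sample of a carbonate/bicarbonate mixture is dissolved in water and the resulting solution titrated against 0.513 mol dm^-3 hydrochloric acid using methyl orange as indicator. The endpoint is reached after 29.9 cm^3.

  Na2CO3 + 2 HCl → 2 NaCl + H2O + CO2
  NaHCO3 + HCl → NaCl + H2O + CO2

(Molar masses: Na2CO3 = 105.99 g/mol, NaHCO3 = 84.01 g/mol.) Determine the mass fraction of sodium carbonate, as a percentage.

n(HCl) = 0.0299 × 0.513 = 0.0153 mol
Let x = n(Na2CO3), y = n(NaHCO3).
Titrant: 2x + 1y = 0.0153;  mass: 105.99x + 84.01y = 0.943
Solving, x = 5.57 × 10^-3 mol, y = 4.20 × 10^-3 mol
mass of Na2CO3 = 5.57 × 10^-3 × 105.99 = 0.591 g
% Na2CO3 = 0.591 / 0.943 × 100 = 62.6 %

62.6 %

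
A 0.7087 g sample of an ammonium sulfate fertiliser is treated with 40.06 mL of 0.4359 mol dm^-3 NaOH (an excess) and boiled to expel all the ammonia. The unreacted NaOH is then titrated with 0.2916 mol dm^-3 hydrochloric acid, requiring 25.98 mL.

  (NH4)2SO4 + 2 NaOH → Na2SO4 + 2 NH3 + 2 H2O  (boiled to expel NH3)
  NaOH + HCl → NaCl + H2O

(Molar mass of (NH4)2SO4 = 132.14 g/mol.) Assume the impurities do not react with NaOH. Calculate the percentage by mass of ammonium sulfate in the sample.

92.17 %

n(NaOH) added = 0.04006 × 0.4359 = 0.01746 mol
n(HCl) used in back-titration = 0.02598 × 0.2916 = 7.576 × 10^-3 mol
n(NaOH) left over = 7.576 × 10^-3 mol (1:1 ratio)
n(NaOH) consumed by analyte = 0.01746 − 7.576 × 10^-3 = 9.886 × 10^-3 mol
From the 1:2 ratio, n((NH4)2SO4) = 1/2 × 9.886 × 10^-3 = 4.943 × 10^-3 mol
mass of (NH4)2SO4 = 4.943 × 10^-3 × 132.14 = 0.6532 g
% (NH4)2SO4 = 0.6532 / 0.7087 × 100 = 92.17 %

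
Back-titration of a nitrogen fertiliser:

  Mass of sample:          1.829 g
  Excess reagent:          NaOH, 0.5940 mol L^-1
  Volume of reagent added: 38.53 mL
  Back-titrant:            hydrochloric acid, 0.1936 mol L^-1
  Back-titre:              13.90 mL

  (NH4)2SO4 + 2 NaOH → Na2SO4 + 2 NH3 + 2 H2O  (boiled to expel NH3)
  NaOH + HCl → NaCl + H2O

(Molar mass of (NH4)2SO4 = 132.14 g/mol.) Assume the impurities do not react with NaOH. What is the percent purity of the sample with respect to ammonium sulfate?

72.95 %

n(NaOH) added = 0.03853 × 0.5940 = 0.02289 mol
n(HCl) used in back-titration = 0.01390 × 0.1936 = 2.691 × 10^-3 mol
n(NaOH) left over = 2.691 × 10^-3 mol (1:1 ratio)
n(NaOH) consumed by analyte = 0.02289 − 2.691 × 10^-3 = 0.02020 mol
From the 1:2 ratio, n((NH4)2SO4) = 1/2 × 0.02020 = 0.01010 mol
mass of (NH4)2SO4 = 0.01010 × 132.14 = 1.334 g
% (NH4)2SO4 = 1.334 / 1.829 × 100 = 72.95 %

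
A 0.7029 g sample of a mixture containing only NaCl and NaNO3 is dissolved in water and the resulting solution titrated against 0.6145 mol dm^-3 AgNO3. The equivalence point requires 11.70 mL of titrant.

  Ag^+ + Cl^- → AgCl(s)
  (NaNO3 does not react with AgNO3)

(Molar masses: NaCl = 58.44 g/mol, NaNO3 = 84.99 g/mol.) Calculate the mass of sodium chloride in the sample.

n(AgNO3) = 0.01170 × 0.6145 = 7.190 × 10^-3 mol
Let x = n(NaCl), y = n(NaNO3).
Titrant: 1x = 7.190 × 10^-3;  mass: 58.44x + 84.99y = 0.7029
Solving, x = 7.190 × 10^-3 mol, y = 3.327 × 10^-3 mol
mass of NaCl = 7.190 × 10^-3 × 58.44 = 0.4202 g

0.4202 g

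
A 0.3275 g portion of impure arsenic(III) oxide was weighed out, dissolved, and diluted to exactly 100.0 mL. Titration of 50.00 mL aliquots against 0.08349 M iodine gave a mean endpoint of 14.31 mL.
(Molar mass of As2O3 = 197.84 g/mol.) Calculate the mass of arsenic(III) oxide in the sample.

0.2364 g

As2O3 + 2 I2 + 2 H2O → As2O5 + 4 HI
n(I2) per titration = 0.01431 × 0.08349 = 1.195 × 10^-3 mol
From the 1:2 ratio, n(As2O3) in each aliquot = 1/2 × 1.195 × 10^-3 = 5.974 × 10^-4 mol
n(As2O3) in the whole flask = 5.974 × 10^-4 × 100.0/50.00 = 1.195 × 10^-3 mol
mass of As2O3 = 1.195 × 10^-3 × 197.84 = 0.2364 g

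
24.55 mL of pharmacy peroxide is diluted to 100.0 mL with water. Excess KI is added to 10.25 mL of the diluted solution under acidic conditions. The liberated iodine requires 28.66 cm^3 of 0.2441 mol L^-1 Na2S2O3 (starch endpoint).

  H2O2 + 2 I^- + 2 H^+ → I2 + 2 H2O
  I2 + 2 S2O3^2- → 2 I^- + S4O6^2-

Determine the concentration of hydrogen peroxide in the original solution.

n(S2O3^2-) = 0.02866 × 0.2441 = 6.996 × 10^-3 mol
n(I2) = n(S2O3^2-)/2 = 3.498 × 10^-3 mol
n(H2O2) in the aliquot = 3.498 × 10^-3 mol (1:1 ratio)
[H2O2]_dilute = 3.498 × 10^-3 / 0.01025 = 0.3413 mol/L
[H2O2]_original = 0.3413 × 100.0/24.55 = 1.390 mol/L

1.390 mol/L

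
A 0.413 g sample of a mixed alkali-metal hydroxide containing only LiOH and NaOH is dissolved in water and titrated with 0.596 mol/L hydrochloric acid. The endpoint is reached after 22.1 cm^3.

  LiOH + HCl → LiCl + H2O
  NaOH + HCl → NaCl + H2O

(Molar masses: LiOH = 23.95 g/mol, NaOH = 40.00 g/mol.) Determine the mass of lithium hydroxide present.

n(HCl) = 0.0221 × 0.596 = 0.0132 mol
Let x = n(LiOH), y = n(NaOH).
Titrant: 1x + 1y = 0.0132;  mass: 23.95x + 40.00y = 0.413
Solving, x = 7.09 × 10^-3 mol, y = 6.08 × 10^-3 mol
mass of LiOH = 7.09 × 10^-3 × 23.95 = 0.170 g

0.170 g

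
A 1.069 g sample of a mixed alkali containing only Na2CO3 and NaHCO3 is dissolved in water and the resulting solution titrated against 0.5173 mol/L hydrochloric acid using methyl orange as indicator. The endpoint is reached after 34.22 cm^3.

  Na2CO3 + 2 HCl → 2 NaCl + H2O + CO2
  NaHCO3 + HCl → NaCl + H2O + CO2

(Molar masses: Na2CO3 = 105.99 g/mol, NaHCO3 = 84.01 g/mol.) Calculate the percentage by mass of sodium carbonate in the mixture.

66.84 %

n(HCl) = 0.03422 × 0.5173 = 0.01770 mol
Let x = n(Na2CO3), y = n(NaHCO3).
Titrant: 2x + 1y = 0.01770;  mass: 105.99x + 84.01y = 1.069
Solving, x = 6.741 × 10^-3 mol, y = 4.220 × 10^-3 mol
mass of Na2CO3 = 6.741 × 10^-3 × 105.99 = 0.7145 g
% Na2CO3 = 0.7145 / 1.069 × 100 = 66.84 %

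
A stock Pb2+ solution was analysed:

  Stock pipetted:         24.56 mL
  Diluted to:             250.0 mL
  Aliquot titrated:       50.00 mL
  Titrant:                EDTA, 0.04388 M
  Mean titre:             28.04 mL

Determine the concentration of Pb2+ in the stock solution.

Pb^2+ + EDTA^4- → [Pb(EDTA)]^2-
n(EDTA) = 0.02804 × 0.04388 = 1.230 × 10^-3 mol
n(Pb2+) in the aliquot = 1.230 × 10^-3 mol (1:1 ratio)
[Pb2+]_dilute = 1.230 × 10^-3 / 0.05000 = 0.02461 mol/L
Dilution factor = 250.0 / 24.56 = 10.18
[Pb2+]_stock = 0.02461 × 10.18 = 0.2505 mol/L

0.2505 M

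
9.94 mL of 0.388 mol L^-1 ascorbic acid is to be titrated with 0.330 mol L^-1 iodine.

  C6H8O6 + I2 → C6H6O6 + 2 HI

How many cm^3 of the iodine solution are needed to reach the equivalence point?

n(C6H8O6) = 0.00994 L × 0.388 mol/L = 3.86 × 10^-3 mol
n(I2) = 3.86 × 10^-3 mol (1:1 stoichiometry)
V(I2) = 3.86 × 10^-3 mol / 0.330 mol/L = 0.0117 L = 11.7 mL

11.7 mL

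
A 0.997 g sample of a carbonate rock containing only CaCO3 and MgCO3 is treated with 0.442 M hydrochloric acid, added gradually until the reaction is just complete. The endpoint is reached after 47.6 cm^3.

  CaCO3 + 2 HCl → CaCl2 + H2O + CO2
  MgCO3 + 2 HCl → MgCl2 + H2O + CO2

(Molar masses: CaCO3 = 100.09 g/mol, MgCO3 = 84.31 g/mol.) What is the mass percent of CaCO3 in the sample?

70.0 %

n(HCl) = 0.0476 × 0.442 = 0.0210 mol
Let x = n(CaCO3), y = n(MgCO3).
Titrant: 2x + 2y = 0.0210;  mass: 100.09x + 84.31y = 0.997
Solving, x = 6.98 × 10^-3 mol, y = 3.54 × 10^-3 mol
mass of CaCO3 = 6.98 × 10^-3 × 100.09 = 0.698 g
% CaCO3 = 0.698 / 0.997 × 100 = 70.0 %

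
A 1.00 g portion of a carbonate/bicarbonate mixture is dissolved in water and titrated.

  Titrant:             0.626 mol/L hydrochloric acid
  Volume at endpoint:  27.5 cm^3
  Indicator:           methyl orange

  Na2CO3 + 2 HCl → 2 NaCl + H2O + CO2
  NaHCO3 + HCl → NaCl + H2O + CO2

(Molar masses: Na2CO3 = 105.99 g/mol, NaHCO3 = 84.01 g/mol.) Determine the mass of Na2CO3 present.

n(HCl) = 0.0275 × 0.626 = 0.0172 mol
Let x = n(Na2CO3), y = n(NaHCO3).
Titrant: 2x + 1y = 0.0172;  mass: 105.99x + 84.01y = 1.00
Solving, x = 7.19 × 10^-3 mol, y = 2.83 × 10^-3 mol
mass of Na2CO3 = 7.19 × 10^-3 × 105.99 = 0.762 g

0.762 g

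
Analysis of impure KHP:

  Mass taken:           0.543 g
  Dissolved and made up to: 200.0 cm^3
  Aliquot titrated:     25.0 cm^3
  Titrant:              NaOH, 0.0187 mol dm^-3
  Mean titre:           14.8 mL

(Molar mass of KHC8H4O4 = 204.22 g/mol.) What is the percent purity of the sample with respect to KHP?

83.3 %

KHC8H4O4 + NaOH → KNaC8H4O4 + H2O
n(NaOH) per titration = 0.0148 × 0.0187 = 2.77 × 10^-4 mol
n(KHC8H4O4) in each aliquot = 2.77 × 10^-4 mol (1:1 ratio)
n(KHC8H4O4) in the whole flask = 2.77 × 10^-4 × 200.0/25.0 = 2.21 × 10^-3 mol
mass of KHC8H4O4 = 2.21 × 10^-3 × 204.22 = 0.452 g
% KHC8H4O4 = 0.452 / 0.543 × 100 = 83.3 %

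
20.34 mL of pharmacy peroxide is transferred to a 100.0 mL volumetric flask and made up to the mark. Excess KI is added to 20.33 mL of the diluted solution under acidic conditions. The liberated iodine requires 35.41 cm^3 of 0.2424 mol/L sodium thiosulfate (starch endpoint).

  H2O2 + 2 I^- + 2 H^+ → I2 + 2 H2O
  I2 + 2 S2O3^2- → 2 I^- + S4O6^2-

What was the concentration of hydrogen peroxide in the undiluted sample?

n(S2O3^2-) = 0.03541 × 0.2424 = 8.583 × 10^-3 mol
n(I2) = n(S2O3^2-)/2 = 4.292 × 10^-3 mol
n(H2O2) in the aliquot = 4.292 × 10^-3 mol (1:1 ratio)
[H2O2]_dilute = 4.292 × 10^-3 / 0.02033 = 0.2111 mol/L
[H2O2]_original = 0.2111 × 100.0/20.34 = 1.038 mol/L

1.038 mol/L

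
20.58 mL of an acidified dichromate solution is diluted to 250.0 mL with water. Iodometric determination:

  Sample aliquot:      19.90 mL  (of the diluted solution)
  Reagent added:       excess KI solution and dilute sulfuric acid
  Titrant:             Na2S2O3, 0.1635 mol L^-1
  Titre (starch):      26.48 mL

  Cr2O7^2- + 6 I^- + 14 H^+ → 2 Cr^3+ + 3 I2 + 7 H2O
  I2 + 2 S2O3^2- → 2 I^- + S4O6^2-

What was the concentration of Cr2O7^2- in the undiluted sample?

n(S2O3^2-) = 0.02648 × 0.1635 = 4.329 × 10^-3 mol
n(I2) = n(S2O3^2-)/2 = 2.165 × 10^-3 mol
From the 1:3 ratio, n(Cr2O7^2-) in the aliquot = 1/3 × 2.165 × 10^-3 = 7.216 × 10^-4 mol
[Cr2O7^2-]_dilute = 7.216 × 10^-4 / 0.01990 = 0.03626 mol/L
[Cr2O7^2-]_original = 0.03626 × 250.0/20.58 = 0.4405 mol/L

0.4405 mol/L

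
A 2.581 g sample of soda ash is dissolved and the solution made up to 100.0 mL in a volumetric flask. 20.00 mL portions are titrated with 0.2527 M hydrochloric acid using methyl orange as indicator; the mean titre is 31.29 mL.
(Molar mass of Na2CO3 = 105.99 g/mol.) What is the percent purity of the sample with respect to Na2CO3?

Na2CO3 + 2 HCl → 2 NaCl + H2O + CO2
n(HCl) per titration = 0.03129 × 0.2527 = 7.907 × 10^-3 mol
From the 1:2 ratio, n(Na2CO3) in each aliquot = 1/2 × 7.907 × 10^-3 = 3.953 × 10^-3 mol
n(Na2CO3) in the whole flask = 3.953 × 10^-3 × 100.0/20.00 = 0.01977 mol
mass of Na2CO3 = 0.01977 × 105.99 = 2.095 g
% Na2CO3 = 2.095 / 2.581 × 100 = 81.18 %

81.18 %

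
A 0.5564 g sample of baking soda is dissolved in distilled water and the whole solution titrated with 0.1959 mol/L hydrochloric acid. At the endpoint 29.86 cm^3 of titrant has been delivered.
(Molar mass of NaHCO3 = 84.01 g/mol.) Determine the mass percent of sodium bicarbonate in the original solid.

88.32 %

NaHCO3 + HCl → NaCl + H2O + CO2
n(HCl) = 0.02986 L × 0.1959 mol/L = 5.850 × 10^-3 mol
n(NaHCO3) = 5.850 × 10^-3 mol (1:1 ratio)
mass of NaHCO3 = 5.850 × 10^-3 × 84.01 g/mol = 0.4914 g
% NaHCO3 = 0.4914 / 0.5564 × 100 = 88.32 %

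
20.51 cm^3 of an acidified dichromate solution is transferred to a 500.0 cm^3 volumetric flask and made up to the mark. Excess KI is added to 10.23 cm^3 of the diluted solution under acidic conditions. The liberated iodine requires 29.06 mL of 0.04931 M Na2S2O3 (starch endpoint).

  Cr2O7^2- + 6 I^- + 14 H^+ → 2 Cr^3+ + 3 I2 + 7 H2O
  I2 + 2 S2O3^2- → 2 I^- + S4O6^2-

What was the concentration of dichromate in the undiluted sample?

0.5691 M

n(S2O3^2-) = 0.02906 × 0.04931 = 1.433 × 10^-3 mol
n(I2) = n(S2O3^2-)/2 = 7.165 × 10^-4 mol
From the 1:3 ratio, n(Cr2O7^2-) in the aliquot = 1/3 × 7.165 × 10^-4 = 2.388 × 10^-4 mol
[Cr2O7^2-]_dilute = 2.388 × 10^-4 / 0.01023 = 0.02335 mol/L
[Cr2O7^2-]_original = 0.02335 × 500.0/20.51 = 0.5691 mol/L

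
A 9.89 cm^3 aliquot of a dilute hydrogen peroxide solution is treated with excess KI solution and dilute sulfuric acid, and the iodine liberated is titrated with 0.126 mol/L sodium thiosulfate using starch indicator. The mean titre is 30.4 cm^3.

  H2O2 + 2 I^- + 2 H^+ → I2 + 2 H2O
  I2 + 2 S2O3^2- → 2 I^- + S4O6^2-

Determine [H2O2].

n(S2O3^2-) = 0.0304 × 0.126 = 3.83 × 10^-3 mol
n(I2) = n(S2O3^2-)/2 = 1.92 × 10^-3 mol
n(H2O2) in the aliquot = 1.92 × 10^-3 mol (1:1 ratio)
[H2O2] = 1.92 × 10^-3 / 0.00989 = 0.194 mol/L

0.194 mol/L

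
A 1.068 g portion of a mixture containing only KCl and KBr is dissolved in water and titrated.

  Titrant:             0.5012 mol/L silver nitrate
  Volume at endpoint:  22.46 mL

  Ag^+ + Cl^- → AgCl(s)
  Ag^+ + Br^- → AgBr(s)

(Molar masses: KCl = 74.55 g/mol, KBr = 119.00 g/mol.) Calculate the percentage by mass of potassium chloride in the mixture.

42.65 %

n(AgNO3) = 0.02246 × 0.5012 = 0.01126 mol
Let x = n(KCl), y = n(KBr).
Titrant: 1x + 1y = 0.01126;  mass: 74.55x + 119.00y = 1.068
Solving, x = 6.110 × 10^-3 mol, y = 5.147 × 10^-3 mol
mass of KCl = 6.110 × 10^-3 × 74.55 = 0.4555 g
% KCl = 0.4555 / 1.068 × 100 = 42.65 %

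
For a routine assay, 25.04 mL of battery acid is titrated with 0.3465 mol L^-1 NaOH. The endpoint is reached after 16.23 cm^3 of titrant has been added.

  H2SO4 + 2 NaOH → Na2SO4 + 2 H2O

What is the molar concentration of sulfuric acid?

0.1123 mol/L

n(NaOH) = 0.01623 L × 0.3465 mol/L = 5.624 × 10^-3 mol
From the 1:2 mole ratio, n(H2SO4) = 1/2 × 5.624 × 10^-3 = 2.812 × 10^-3 mol
[H2SO4] = 2.812 × 10^-3 mol / 0.02504 L = 0.1123 mol/L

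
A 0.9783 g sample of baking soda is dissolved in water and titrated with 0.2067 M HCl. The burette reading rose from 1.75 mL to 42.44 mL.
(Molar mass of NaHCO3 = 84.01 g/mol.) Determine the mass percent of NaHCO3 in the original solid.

NaHCO3 + HCl → NaCl + H2O + CO2
n(HCl) = 0.04069 L × 0.2067 mol/L = 8.411 × 10^-3 mol
n(NaHCO3) = 8.411 × 10^-3 mol (1:1 ratio)
mass of NaHCO3 = 8.411 × 10^-3 × 84.01 g/mol = 0.7066 g
% NaHCO3 = 0.7066 / 0.9783 × 100 = 72.22 %

72.22 %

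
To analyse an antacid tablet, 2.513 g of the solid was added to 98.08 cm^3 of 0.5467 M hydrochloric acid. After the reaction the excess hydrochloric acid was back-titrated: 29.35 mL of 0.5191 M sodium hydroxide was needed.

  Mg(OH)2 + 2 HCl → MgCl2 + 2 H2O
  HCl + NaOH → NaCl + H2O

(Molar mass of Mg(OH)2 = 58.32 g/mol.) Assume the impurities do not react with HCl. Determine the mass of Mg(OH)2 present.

1.119 g

n(HCl) added = 0.09808 × 0.5467 = 0.05362 mol
n(NaOH) used in back-titration = 0.02935 × 0.5191 = 0.01524 mol
n(HCl) left over = 0.01524 mol (1:1 ratio)
n(HCl) consumed by analyte = 0.05362 − 0.01524 = 0.03838 mol
From the 1:2 ratio, n(Mg(OH)2) = 1/2 × 0.03838 = 0.01919 mol
mass of Mg(OH)2 = 0.01919 × 58.32 = 1.119 g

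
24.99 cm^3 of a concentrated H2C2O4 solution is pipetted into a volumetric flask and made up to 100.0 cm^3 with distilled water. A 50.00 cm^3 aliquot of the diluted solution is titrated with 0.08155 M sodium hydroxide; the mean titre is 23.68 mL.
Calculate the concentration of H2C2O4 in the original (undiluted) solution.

H2C2O4 + 2 NaOH → Na2C2O4 + 2 H2O
n(NaOH) = 0.02368 × 0.08155 = 1.931 × 10^-3 mol
From the 1:2 ratio, n(H2C2O4) in the aliquot = 1/2 × 1.931 × 10^-3 = 9.656 × 10^-4 mol
[H2C2O4]_dilute = 9.656 × 10^-4 / 0.05000 = 0.01931 mol/L
Dilution factor = 100.0 / 24.99 = 4.002
[H2C2O4]_stock = 0.01931 × 4.002 = 0.07728 mol/L

0.07728 M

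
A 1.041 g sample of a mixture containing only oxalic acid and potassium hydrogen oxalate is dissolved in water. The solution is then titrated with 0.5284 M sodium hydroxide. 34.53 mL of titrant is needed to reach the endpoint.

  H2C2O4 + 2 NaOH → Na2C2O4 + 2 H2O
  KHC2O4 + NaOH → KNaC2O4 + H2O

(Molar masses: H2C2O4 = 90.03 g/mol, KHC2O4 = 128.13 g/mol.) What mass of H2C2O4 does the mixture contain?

n(NaOH) = 0.03453 × 0.5284 = 0.01825 mol
Let x = n(H2C2O4), y = n(KHC2O4).
Titrant: 2x + 1y = 0.01825;  mass: 90.03x + 128.13y = 1.041
Solving, x = 7.801 × 10^-3 mol, y = 2.643 × 10^-3 mol
mass of H2C2O4 = 7.801 × 10^-3 × 90.03 = 0.7024 g

0.7024 g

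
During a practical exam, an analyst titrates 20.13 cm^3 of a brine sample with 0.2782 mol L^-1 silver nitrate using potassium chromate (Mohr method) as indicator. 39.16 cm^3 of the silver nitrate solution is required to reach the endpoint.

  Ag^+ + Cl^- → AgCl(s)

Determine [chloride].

0.5412 mol/L

n(AgNO3) = 0.03916 L × 0.2782 mol/L = 0.01089 mol
n(Cl-) = 0.01089 mol (1:1 mole ratio)
[Cl-] = 0.01089 mol / 0.02013 L = 0.5412 mol/L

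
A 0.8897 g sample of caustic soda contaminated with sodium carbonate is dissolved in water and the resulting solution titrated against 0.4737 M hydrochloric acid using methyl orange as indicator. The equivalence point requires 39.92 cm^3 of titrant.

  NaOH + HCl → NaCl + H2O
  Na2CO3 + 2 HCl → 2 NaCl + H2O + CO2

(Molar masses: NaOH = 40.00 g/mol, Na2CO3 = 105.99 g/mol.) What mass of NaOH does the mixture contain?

0.3461 g

n(HCl) = 0.03992 × 0.4737 = 0.01891 mol
Let x = n(NaOH), y = n(Na2CO3).
Titrant: 1x + 2y = 0.01891;  mass: 40.00x + 105.99y = 0.8897
Solving, x = 8.653 × 10^-3 mol, y = 5.129 × 10^-3 mol
mass of NaOH = 8.653 × 10^-3 × 40.00 = 0.3461 g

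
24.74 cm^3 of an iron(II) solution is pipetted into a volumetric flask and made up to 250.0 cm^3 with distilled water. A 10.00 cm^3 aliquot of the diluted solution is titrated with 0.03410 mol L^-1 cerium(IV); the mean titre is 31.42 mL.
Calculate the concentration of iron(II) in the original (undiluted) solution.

1.083 mol/L

Ce^4+ + Fe^2+ → Ce^3+ + Fe^3+
n(Ce4+) = 0.03142 × 0.03410 = 1.071 × 10^-3 mol
n(Fe2+) in the aliquot = 1.071 × 10^-3 mol (1:1 ratio)
[Fe2+]_dilute = 1.071 × 10^-3 / 0.01000 = 0.1071 mol/L
Dilution factor = 250.0 / 24.74 = 10.11
[Fe2+]_stock = 0.1071 × 10.11 = 1.083 mol/L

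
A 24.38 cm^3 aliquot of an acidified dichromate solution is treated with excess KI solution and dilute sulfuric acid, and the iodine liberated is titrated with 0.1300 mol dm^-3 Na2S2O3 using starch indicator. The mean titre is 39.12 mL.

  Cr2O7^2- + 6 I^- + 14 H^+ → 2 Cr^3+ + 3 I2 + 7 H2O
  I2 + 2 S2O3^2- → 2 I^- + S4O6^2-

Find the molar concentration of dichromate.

n(S2O3^2-) = 0.03912 × 0.1300 = 5.086 × 10^-3 mol
n(I2) = n(S2O3^2-)/2 = 2.543 × 10^-3 mol
From the 1:3 ratio, n(Cr2O7^2-) in the aliquot = 1/3 × 2.543 × 10^-3 = 8.476 × 10^-4 mol
[Cr2O7^2-] = 8.476 × 10^-4 / 0.02438 = 0.03477 mol/L

0.03477 mol/L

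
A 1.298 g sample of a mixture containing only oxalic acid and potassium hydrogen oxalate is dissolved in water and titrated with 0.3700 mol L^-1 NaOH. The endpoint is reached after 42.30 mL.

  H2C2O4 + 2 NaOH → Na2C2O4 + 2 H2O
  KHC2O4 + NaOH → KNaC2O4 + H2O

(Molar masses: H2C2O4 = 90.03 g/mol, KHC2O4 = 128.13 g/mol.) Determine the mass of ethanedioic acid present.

0.3831 g

n(NaOH) = 0.04230 × 0.3700 = 0.01565 mol
Let x = n(H2C2O4), y = n(KHC2O4).
Titrant: 2x + 1y = 0.01565;  mass: 90.03x + 128.13y = 1.298
Solving, x = 4.255 × 10^-3 mol, y = 7.140 × 10^-3 mol
mass of H2C2O4 = 4.255 × 10^-3 × 90.03 = 0.3831 g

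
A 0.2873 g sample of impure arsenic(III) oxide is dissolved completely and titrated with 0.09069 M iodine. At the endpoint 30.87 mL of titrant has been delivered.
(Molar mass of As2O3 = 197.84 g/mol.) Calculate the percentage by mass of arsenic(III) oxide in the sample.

96.39 %

As2O3 + 2 I2 + 2 H2O → As2O5 + 4 HI
n(I2) = 0.03087 L × 0.09069 mol/L = 2.800 × 10^-3 mol
From the 1:2 ratio, n(As2O3) = 1/2 × 2.800 × 10^-3 = 1.400 × 10^-3 mol
mass of As2O3 = 1.400 × 10^-3 × 197.84 g/mol = 0.2769 g
% As2O3 = 0.2769 / 0.2873 × 100 = 96.39 %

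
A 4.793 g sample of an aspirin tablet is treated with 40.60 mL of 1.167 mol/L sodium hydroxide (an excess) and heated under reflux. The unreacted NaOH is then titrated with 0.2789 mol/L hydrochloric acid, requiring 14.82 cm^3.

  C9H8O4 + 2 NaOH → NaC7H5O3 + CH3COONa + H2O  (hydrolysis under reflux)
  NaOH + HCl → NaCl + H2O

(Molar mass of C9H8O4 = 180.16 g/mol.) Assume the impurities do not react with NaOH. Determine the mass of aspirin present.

3.896 g

n(NaOH) added = 0.04060 × 1.167 = 0.04738 mol
n(HCl) used in back-titration = 0.01482 × 0.2789 = 4.133 × 10^-3 mol
n(NaOH) left over = 4.133 × 10^-3 mol (1:1 ratio)
n(NaOH) consumed by analyte = 0.04738 − 4.133 × 10^-3 = 0.04325 mol
From the 1:2 ratio, n(C9H8O4) = 1/2 × 0.04325 = 0.02162 mol
mass of C9H8O4 = 0.02162 × 180.16 = 3.896 g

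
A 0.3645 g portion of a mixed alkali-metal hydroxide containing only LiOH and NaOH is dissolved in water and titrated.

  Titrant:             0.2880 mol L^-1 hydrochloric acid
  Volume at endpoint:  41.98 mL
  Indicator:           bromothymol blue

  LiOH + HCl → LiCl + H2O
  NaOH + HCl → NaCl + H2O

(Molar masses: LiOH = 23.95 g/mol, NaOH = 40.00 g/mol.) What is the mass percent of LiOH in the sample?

48.76 %

n(HCl) = 0.04198 × 0.2880 = 0.01209 mol
Let x = n(LiOH), y = n(NaOH).
Titrant: 1x + 1y = 0.01209;  mass: 23.95x + 40.00y = 0.3645
Solving, x = 7.421 × 10^-3 mol, y = 4.669 × 10^-3 mol
mass of LiOH = 7.421 × 10^-3 × 23.95 = 0.1777 g
% LiOH = 0.1777 / 0.3645 × 100 = 48.76 %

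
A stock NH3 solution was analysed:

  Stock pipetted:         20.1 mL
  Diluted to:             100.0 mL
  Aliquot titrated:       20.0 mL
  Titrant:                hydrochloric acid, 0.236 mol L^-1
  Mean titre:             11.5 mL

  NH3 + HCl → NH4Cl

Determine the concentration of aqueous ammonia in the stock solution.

n(HCl) = 0.0115 × 0.236 = 2.71 × 10^-3 mol
n(NH3) in the aliquot = 2.71 × 10^-3 mol (1:1 ratio)
[NH3]_dilute = 2.71 × 10^-3 / 0.0200 = 0.136 mol/L
Dilution factor = 100.0 / 20.1 = 4.975
[NH3]_stock = 0.136 × 4.975 = 0.675 mol/L

0.675 mol/L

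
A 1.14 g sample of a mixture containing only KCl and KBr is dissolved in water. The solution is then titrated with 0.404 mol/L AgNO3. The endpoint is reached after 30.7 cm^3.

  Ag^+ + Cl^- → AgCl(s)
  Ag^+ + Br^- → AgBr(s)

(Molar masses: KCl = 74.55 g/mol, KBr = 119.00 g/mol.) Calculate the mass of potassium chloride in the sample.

0.563 g

n(AgNO3) = 0.0307 × 0.404 = 0.0124 mol
Let x = n(KCl), y = n(KBr).
Titrant: 1x + 1y = 0.0124;  mass: 74.55x + 119.00y = 1.14
Solving, x = 7.56 × 10^-3 mol, y = 4.85 × 10^-3 mol
mass of KCl = 7.56 × 10^-3 × 74.55 = 0.563 g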